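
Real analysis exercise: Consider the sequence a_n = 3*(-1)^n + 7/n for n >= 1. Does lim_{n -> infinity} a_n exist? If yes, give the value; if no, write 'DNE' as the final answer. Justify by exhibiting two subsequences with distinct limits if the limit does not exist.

Examine the behaviour of a_n along subsequences.
a_{2k} = 3 + 7/(2k) -> 3. a_{2k+1} = -3 + 7/(2k+1) -> -3.
Since these two subsequential limits are 3 and -3, distinct, the full sequence cannot converge (a convergent sequence has all subsequences tending to the same limit). So lim a_n does not exist.

DNE


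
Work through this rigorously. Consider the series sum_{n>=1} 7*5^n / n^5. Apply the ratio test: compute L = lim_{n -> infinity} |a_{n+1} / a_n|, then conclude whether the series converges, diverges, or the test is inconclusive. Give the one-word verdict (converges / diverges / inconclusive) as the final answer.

Let a_n denote the general term. Form the ratio a_{n+1}/a_n and simplify:
a_{n+1}/a_n = 5*n^5/(n + 1)^5
Take the limit as n -> infinity: L = 5.
Since L = 5 > 1 (or L = infinity), the ratio test implies the series diverges.

diverges


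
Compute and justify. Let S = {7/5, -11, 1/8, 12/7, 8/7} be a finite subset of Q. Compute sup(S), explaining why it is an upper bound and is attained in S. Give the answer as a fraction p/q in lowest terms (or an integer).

S is finite, so sup(S) = max(S).
Sorted decreasing:
12/7, 7/5, 8/7, 1/8, -11
The extremum is 12/7.
For every x in S, x <= 12/7. And 12/7 is in S, so it is attained.
Therefore sup(S) = 12/7.

12/7


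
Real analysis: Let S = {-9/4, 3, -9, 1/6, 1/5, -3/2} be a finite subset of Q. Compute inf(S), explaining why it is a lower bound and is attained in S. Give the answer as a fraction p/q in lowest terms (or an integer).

S is finite, so inf(S) = min(S).
Sorted increasing:
-9, -9/4, -3/2, 1/6, 1/5, 3
The extremum is -9.
For every x in S, x >= -9. And -9 is in S, so it is attained.
Therefore inf(S) = -9.

-9


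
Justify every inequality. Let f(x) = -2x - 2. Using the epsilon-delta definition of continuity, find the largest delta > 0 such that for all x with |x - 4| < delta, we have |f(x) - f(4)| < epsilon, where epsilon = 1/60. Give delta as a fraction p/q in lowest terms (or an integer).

We compute f(4) = -2*(4) - 2 = -10.
|f(x) - f(4)| = |-2x - 2 - (-10)| = |-2(x - 4)| = 2|x - 4|.
We need 2|x - 4| < 1/60, i.e. |x - 4| < 1/60 / 2 = 1/120.
So any delta <= 1/120 works. Conversely, if delta > 1/120, then x = 4 + 1/120 satisfies |x - 4| = 1/120 < delta but |f(x) - f(4)| = 2 * 1/120 = 1/60, which is not < 1/60; so no larger delta works.
Hence the largest such delta is 1/120.

1/120


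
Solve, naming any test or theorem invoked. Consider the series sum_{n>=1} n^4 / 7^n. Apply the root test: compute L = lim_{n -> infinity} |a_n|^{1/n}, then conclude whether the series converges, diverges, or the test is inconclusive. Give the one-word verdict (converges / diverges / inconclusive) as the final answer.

Let a_n denote the general term. Form |a_n|^(1/n) and simplify:
|a_n|^(1/n) = n^(4/n)/7
Take the limit as n -> infinity: L = 1/7.
Since L = 1/7 < 1, the root test implies convergence.

converges


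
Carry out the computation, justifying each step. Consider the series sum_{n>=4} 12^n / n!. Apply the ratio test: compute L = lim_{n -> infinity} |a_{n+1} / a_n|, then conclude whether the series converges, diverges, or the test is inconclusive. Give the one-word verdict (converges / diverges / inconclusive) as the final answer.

Let a_n denote the general term. Form the ratio a_{n+1}/a_n and simplify:
a_{n+1}/a_n = 12/(n + 1)
Take the limit as n -> infinity: L = 0.
Since L = 0 < 1, the ratio test implies the series converges.

converges


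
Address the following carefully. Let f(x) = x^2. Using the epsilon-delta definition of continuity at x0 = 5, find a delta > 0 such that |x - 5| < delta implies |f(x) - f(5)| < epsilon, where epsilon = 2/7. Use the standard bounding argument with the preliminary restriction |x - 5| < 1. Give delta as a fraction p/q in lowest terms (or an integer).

Factor: |x^2 - (5)^2| = |x - 5| * |x + 5|.
Impose |x - 5| < 1 first. Then |x + 5| = |(x - 5) + 2*(5)| <= |x - 5| + 2*|5| < 1 + 10 = 11.
So |x^2 - (5)^2| < delta * 11.
We need delta * 11 <= 2/7, i.e. delta <= 2/7/11 = 2/77.
Since 2/77 < 1, this is tighter than 1; take delta = 2/77.
So delta = 2/77 works.

2/77


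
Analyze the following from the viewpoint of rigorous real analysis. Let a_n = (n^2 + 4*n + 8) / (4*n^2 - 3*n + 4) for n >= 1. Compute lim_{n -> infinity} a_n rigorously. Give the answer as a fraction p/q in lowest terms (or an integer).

Divide numerator and denominator by n^2, the highest power:
numerator / n^2 = 1 + 4/n + 8/n^2
denominator / n^2 = 4 - 3/n + 4/n^2
As n -> infinity, all terms of the form c/n^k (k >= 1) tend to 0.
So numerator / n^2 -> 1 and denominator / n^2 -> 4.
Therefore lim a_n = 1/4.

1/4


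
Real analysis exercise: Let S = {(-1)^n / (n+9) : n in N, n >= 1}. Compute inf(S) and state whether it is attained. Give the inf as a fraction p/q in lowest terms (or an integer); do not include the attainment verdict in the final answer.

Analysis:
- Values: -1/10, 1/11, -1/12, 1/13, -1/14, ...
- Positive terms (even n): 1/(2+9), 1/(4+9), ... decreasing -> max = 1/11 (n=2).
- Negative terms (odd n): -1/(1+9), -1/(3+9), ... increasing -> min = -1/10 (n=1).
- So sup = 1/11 (attained at n=2); inf = -1/10 (attained at n=1).
Conclusion: inf(S) = -1/10, attained in S.

-1/10


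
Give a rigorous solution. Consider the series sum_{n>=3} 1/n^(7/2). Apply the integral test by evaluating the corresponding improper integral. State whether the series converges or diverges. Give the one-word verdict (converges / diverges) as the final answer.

Let f(x) = x^(-7/2). Then f is positive, continuous, and decreasing on [3, infinity), so the integral test applies.
Compute the improper integral int_{3}^infinity f(x) dx:
  antiderivative F(x) = -2/(5*x^(5/2)).
  As x -> infinity, F(x) -> 0 (since p = 7/2 > 1).
  So int = F(infinity) - F(3) = 0 - (-2*sqrt(3)/135) = 2*sqrt(3)/135.
  Finite, so by the integral test, the series converges.

converges


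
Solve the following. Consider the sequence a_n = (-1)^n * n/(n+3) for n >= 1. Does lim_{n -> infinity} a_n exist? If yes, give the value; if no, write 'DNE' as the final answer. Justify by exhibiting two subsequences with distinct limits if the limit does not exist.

Examine the behaviour of a_n along subsequences.
a_{2k} = 2k/(2k+3) -> 1. a_{2k+1} = -(2k+1)/(2k+4) -> -1.
Since these two subsequential limits are 1 and -1, distinct, the full sequence cannot converge (a convergent sequence has all subsequences tending to the same limit). So lim a_n does not exist.

DNE


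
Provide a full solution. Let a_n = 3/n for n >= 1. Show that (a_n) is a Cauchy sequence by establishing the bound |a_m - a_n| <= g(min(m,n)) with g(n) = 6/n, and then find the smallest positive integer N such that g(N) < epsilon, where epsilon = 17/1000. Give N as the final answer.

For any m, n >= 1, by the triangle inequality:
|a_m - a_n| = |3/m - 3/n| <= 3*1/m + 3*1/n <= 6/min(m,n).
So g(n) = 6/n bounds the Cauchy difference. Since g(n) -> 0, (a_n) is Cauchy.
Now solve g(N) < 17/1000: 6/N < 17/1000 <=> N > 6 / (17/1000) = 6000/17.
The smallest integer strictly greater than 6000/17 is N = 353.
Check: g(353) = 6/353 = 6/353 < 17/1000; g(352) = 3/176 >= 17/1000. So N = 353.

353


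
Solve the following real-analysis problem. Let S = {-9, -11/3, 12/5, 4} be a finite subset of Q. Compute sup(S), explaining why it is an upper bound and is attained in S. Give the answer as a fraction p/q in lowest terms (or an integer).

S is finite, so sup(S) = max(S).
Sorted decreasing:
4, 12/5, -11/3, -9
The extremum is 4.
For every x in S, x <= 4. And 4 is in S, so it is attained.
Therefore sup(S) = 4.

4


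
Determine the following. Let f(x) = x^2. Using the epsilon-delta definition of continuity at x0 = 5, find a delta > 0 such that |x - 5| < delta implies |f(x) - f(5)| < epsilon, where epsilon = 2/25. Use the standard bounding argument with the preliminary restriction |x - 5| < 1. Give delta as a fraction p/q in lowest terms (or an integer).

Factor: |x^2 - (5)^2| = |x - 5| * |x + 5|.
Impose |x - 5| < 1 first. Then |x + 5| = |(x - 5) + 2*(5)| <= |x - 5| + 2*|5| < 1 + 10 = 11.
So |x^2 - (5)^2| < delta * 11.
We need delta * 11 <= 2/25, i.e. delta <= 2/25/11 = 2/275.
Since 2/275 < 1, this is tighter than 1; take delta = 2/275.
So delta = 2/275 works.

2/275


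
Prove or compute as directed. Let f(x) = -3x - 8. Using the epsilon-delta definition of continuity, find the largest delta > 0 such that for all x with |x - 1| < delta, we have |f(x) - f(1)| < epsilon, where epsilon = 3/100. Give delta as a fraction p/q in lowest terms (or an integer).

We compute f(1) = -3*(1) - 8 = -11.
|f(x) - f(1)| = |-3x - 8 - (-11)| = |-3(x - 1)| = 3|x - 1|.
We need 3|x - 1| < 3/100, i.e. |x - 1| < 3/100 / 3 = 1/100.
So any delta <= 1/100 works. Conversely, if delta > 1/100, then x = 1 + 1/100 satisfies |x - 1| = 1/100 < delta but |f(x) - f(1)| = 3 * 1/100 = 3/100, which is not < 3/100; so no larger delta works.
Hence the largest such delta is 1/100.

1/100


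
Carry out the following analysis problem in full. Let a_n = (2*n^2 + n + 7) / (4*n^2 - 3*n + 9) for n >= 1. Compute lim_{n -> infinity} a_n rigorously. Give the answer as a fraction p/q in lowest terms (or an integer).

Divide numerator and denominator by n^2, the highest power:
numerator / n^2 = 2 + 1/n + 7/n^2
denominator / n^2 = 4 - 3/n + 9/n^2
As n -> infinity, all terms of the form c/n^k (k >= 1) tend to 0.
So numerator / n^2 -> 2 and denominator / n^2 -> 4.
Therefore lim a_n = 1/2.

1/2


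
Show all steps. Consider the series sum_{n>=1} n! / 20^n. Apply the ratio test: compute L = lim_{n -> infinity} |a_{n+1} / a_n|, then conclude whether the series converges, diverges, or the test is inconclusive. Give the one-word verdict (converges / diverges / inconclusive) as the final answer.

Let a_n denote the general term. Form the ratio a_{n+1}/a_n and simplify:
a_{n+1}/a_n = n/20 + 1/20
Take the limit as n -> infinity: L = infinity.
Since L = infinity > 1 (or L = infinity), the ratio test implies the series diverges.

diverges


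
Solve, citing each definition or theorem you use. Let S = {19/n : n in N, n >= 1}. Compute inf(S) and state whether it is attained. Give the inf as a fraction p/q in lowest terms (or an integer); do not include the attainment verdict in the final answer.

Analysis:
- Values: 19, 19/2, 19/3, 19/4, ... strictly decreasing.
- The maximum is 19 (n=1); sup = 19 (attained).
- The set is bounded below by 0; 19/n -> 0 so 0 is the greatest lower bound.
- 0 is not in the set, so inf = 0 is not attained.
Conclusion: inf(S) = 0, not attained in S.

0


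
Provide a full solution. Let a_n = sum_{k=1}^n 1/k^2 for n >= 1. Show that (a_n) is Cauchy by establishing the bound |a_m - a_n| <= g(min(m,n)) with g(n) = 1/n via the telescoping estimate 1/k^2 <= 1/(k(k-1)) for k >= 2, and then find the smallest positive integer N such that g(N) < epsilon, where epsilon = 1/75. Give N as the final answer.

For m > n >= 1: |a_m - a_n| = sum_{k=n+1}^m 1/k^2.
Use 1/k^2 <= 1/(k(k-1)) = 1/(k-1) - 1/k for k >= 2:
sum_{k=n+1}^m 1/k^2 <= sum_{k=n+1}^m (1/(k-1) - 1/k) = 1/n - 1/m <= 1/n.
By symmetry the same bound holds with n,m swapped, so |a_m - a_n| <= 1/min(m,n) = g(min(m,n)). Since g(n) -> 0, (a_n) is Cauchy.
Now solve g(N) < 1/75: 1/N < 1/75 <=> N > 1/(1/75) = 75.
The smallest integer strictly greater than 75 is N = 76.
Check: g(76) = 1/76 < 1/75; g(75) = 1/75 >= 1/75. So N = 76.

76


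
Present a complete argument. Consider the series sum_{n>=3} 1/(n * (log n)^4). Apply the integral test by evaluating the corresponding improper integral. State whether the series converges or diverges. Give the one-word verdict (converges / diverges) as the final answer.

Let f(x) = 1/(x*log(x)^4). Then f is positive, continuous, and decreasing on [3, infinity), so the integral test applies.
Compute the improper integral int_{3}^infinity f(x) dx:
  antiderivative F(x) = -1/(3*log(x)^3).
  F(x) -> 0 as x -> infinity.  int = 0 - F(3) = 1/(3*log(3)^3) < infinity. By the integral test, the series converges.

converges


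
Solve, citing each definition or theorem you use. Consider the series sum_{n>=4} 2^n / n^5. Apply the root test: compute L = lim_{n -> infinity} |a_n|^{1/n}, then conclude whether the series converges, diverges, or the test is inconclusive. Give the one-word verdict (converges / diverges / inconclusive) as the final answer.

Let a_n denote the general term. Form |a_n|^(1/n) and simplify:
|a_n|^(1/n) = 2/n^(5/n)
Take the limit as n -> infinity: L = 2.
Since L = 2 > 1, the root test implies divergence.

diverges


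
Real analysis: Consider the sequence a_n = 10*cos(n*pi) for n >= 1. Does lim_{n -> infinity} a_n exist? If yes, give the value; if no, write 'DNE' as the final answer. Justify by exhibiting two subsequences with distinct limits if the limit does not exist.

Examine the behaviour of a_n along subsequences.
cos(n*pi) = (-1)^n, so a_n = 10*(-1)^n. a_{2k} = 10 -> 10. a_{2k+1} = -10 -> -10.
Since these two subsequential limits are 10 and -10, distinct, the full sequence cannot converge (a convergent sequence has all subsequences tending to the same limit). So lim a_n does not exist.

DNE


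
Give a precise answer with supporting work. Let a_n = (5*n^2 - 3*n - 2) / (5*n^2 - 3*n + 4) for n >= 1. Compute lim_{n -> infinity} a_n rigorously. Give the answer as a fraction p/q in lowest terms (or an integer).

Divide numerator and denominator by n^2, the highest power:
numerator / n^2 = 5 - 3/n - 2/n^2
denominator / n^2 = 5 - 3/n + 4/n^2
As n -> infinity, all terms of the form c/n^k (k >= 1) tend to 0.
So numerator / n^2 -> 5 and denominator / n^2 -> 5.
Therefore lim a_n = 1.

1


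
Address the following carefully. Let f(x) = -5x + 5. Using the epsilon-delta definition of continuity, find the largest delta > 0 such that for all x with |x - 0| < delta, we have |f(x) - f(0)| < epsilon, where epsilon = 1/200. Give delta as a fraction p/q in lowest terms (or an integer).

We compute f(0) = -5*(0) + 5 = 5.
|f(x) - f(0)| = |-5x + 5 - (5)| = |-5(x - 0)| = 5|x - 0|.
We need 5|x - 0| < 1/200, i.e. |x - 0| < 1/200 / 5 = 1/1000.
So any delta <= 1/1000 works. Conversely, if delta > 1/1000, then x = 0 + 1/1000 satisfies |x - 0| = 1/1000 < delta but |f(x) - f(0)| = 5 * 1/1000 = 1/200, which is not < 1/200; so no larger delta works.
Hence the largest such delta is 1/1000.

1/1000


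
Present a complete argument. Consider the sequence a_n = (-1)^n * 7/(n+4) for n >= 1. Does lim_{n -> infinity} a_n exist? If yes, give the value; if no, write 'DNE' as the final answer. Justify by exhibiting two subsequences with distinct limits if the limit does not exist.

Examine the behaviour of a_n along subsequences.
Even-n subsequence a_{2k} = 7/(2k+4) -> 0. Odd-n subsequence a_{2k+1} = -7/(2k+5) -> 0. Both tend to 0, which suggests the limit is 0; verify directly.
|a_n - 0| = 7/(n+4) < 7/n for every n >= 1.
Given epsilon > 0, choose a positive integer N > 7/epsilon. Then for all n >= N, |a_n| < 7/n <= 7/N < epsilon.
So by the definition of the limit, lim a_n exists and equals 0.

0


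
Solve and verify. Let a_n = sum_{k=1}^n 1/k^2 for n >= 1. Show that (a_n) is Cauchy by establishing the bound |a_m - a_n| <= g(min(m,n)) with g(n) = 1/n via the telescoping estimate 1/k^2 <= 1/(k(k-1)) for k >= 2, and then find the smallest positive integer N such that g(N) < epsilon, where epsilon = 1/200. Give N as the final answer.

For m > n >= 1: |a_m - a_n| = sum_{k=n+1}^m 1/k^2.
Use 1/k^2 <= 1/(k(k-1)) = 1/(k-1) - 1/k for k >= 2:
sum_{k=n+1}^m 1/k^2 <= sum_{k=n+1}^m (1/(k-1) - 1/k) = 1/n - 1/m <= 1/n.
By symmetry the same bound holds with n,m swapped, so |a_m - a_n| <= 1/min(m,n) = g(min(m,n)). Since g(n) -> 0, (a_n) is Cauchy.
Now solve g(N) < 1/200: 1/N < 1/200 <=> N > 1/(1/200) = 200.
The smallest integer strictly greater than 200 is N = 201.
Check: g(201) = 1/201 < 1/200; g(200) = 1/200 >= 1/200. So N = 201.

201


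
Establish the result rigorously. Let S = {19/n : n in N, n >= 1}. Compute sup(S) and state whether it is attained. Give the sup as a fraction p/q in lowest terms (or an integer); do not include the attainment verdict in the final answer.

Analysis:
- Values: 19, 19/2, 19/3, 19/4, ... strictly decreasing.
- The maximum is 19 (n=1); sup = 19 (attained).
- The set is bounded below by 0; 19/n -> 0 so 0 is the greatest lower bound.
- 0 is not in the set, so inf = 0 is not attained.
Conclusion: sup(S) = 19, attained in S.

19


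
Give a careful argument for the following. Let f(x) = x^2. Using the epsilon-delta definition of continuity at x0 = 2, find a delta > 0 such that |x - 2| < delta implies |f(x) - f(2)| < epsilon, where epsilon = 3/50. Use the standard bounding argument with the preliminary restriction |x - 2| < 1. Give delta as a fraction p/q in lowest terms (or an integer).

Factor: |x^2 - (2)^2| = |x - 2| * |x + 2|.
Impose |x - 2| < 1 first. Then |x + 2| = |(x - 2) + 2*(2)| <= |x - 2| + 2*|2| < 1 + 4 = 5.
So |x^2 - (2)^2| < delta * 5.
We need delta * 5 <= 3/50, i.e. delta <= 3/50/5 = 3/250.
Since 3/250 < 1, this is tighter than 1; take delta = 3/250.
So delta = 3/250 works.

3/250


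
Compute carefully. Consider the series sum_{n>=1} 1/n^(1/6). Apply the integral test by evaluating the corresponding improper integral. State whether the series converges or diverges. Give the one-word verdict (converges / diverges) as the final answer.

Let f(x) = x^(-1/6). Then f is positive, continuous, and decreasing on [1, infinity), so the integral test applies.
Compute the improper integral int_{1}^infinity f(x) dx:
  antiderivative F(x) = 6*x^(5/6)/5.
  As x -> infinity, F(x) -> infinity (since p = 1/6 < 1).
  So the integral diverges. By the integral test, the series diverges.

diverges


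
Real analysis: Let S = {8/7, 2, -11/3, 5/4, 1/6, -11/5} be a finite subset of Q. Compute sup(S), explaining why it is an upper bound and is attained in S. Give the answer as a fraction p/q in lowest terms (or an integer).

S is finite, so sup(S) = max(S).
Sorted decreasing:
2, 5/4, 8/7, 1/6, -11/5, -11/3
The extremum is 2.
For every x in S, x <= 2. And 2 is in S, so it is attained.
Therefore sup(S) = 2.

2


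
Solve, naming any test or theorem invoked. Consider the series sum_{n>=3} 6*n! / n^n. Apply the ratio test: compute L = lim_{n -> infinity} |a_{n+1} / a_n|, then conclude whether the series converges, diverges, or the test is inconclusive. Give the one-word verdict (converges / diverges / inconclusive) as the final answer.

Let a_n denote the general term. Form the ratio a_{n+1}/a_n and simplify:
a_{n+1}/a_n = (n/(n + 1))^n
Take the limit as n -> infinity: L = exp(-1).
Since L = exp(-1) < 1, the ratio test implies the series converges.

converges


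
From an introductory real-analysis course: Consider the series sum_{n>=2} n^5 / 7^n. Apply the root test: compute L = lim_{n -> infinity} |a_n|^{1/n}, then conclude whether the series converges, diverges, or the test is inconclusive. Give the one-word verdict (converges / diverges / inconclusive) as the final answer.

Let a_n denote the general term. Form |a_n|^(1/n) and simplify:
|a_n|^(1/n) = n^(5/n)/7
Take the limit as n -> infinity: L = 1/7.
Since L = 1/7 < 1, the root test implies convergence.

converges


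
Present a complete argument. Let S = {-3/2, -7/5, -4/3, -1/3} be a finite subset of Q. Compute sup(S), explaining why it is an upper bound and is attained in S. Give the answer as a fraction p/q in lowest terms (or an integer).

S is finite, so sup(S) = max(S).
Sorted decreasing:
-1/3, -4/3, -7/5, -3/2
The extremum is -1/3.
For every x in S, x <= -1/3. And -1/3 is in S, so it is attained.
Therefore sup(S) = -1/3.

-1/3


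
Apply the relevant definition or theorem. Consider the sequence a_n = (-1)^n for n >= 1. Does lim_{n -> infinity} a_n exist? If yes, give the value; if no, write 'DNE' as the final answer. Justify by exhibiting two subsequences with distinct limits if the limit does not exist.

Examine the behaviour of a_n along subsequences.
Even-n subsequence a_{2k} = 1 -> 1. Odd-n subsequence a_{2k+1} = -1 -> -1.
Since these two subsequential limits are 1 and -1, distinct, the full sequence cannot converge (a convergent sequence has all subsequences tending to the same limit). So lim a_n does not exist.

DNE


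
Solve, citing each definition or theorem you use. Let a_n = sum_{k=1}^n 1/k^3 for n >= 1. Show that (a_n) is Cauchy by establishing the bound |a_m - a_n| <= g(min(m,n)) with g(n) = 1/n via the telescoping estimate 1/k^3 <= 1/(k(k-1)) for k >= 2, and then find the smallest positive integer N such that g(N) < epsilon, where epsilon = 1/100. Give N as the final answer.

For m > n >= 1: |a_m - a_n| = sum_{k=n+1}^m 1/k^3.
Use 1/k^3 <= 1/(k(k-1)) = 1/(k-1) - 1/k for k >= 2 (which holds since k^3 >= k^2 >= k(k-1) for k >= 2):
sum_{k=n+1}^m 1/k^3 <= sum_{k=n+1}^m (1/(k-1) - 1/k) = 1/n - 1/m <= 1/n.
By symmetry the same bound holds with n,m swapped, so |a_m - a_n| <= 1/min(m,n) = g(min(m,n)). Since g(n) -> 0, (a_n) is Cauchy.
Now solve g(N) < 1/100: 1/N < 1/100 <=> N > 1/(1/100) = 100.
The smallest integer strictly greater than 100 is N = 101.
Check: g(101) = 1/101 < 1/100; g(100) = 1/100 >= 1/100. So N = 101.

101


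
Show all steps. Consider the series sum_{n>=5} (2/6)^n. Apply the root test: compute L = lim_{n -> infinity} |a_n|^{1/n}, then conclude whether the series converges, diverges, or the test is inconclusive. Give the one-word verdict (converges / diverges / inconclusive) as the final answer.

Let a_n denote the general term. Form |a_n|^(1/n) and simplify:
|a_n|^(1/n) = 1/3
Take the limit as n -> infinity: L = 1/3.
Since L = 1/3 < 1, the root test implies convergence.

converges


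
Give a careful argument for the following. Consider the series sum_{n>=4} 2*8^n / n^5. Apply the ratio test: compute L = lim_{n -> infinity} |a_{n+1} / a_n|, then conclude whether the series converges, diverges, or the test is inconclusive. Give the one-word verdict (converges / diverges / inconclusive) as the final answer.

Let a_n denote the general term. Form the ratio a_{n+1}/a_n and simplify:
a_{n+1}/a_n = 8*n^5/(n + 1)^5
Take the limit as n -> infinity: L = 8.
Since L = 8 > 1 (or L = infinity), the ratio test implies the series diverges.

diverges


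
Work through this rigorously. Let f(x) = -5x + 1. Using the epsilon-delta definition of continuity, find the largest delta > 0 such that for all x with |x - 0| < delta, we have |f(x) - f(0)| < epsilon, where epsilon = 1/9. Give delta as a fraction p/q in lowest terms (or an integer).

We compute f(0) = -5*(0) + 1 = 1.
|f(x) - f(0)| = |-5x + 1 - (1)| = |-5(x - 0)| = 5|x - 0|.
We need 5|x - 0| < 1/9, i.e. |x - 0| < 1/9 / 5 = 1/45.
So any delta <= 1/45 works. Conversely, if delta > 1/45, then x = 0 + 1/45 satisfies |x - 0| = 1/45 < delta but |f(x) - f(0)| = 5 * 1/45 = 1/9, which is not < 1/9; so no larger delta works.
Hence the largest such delta is 1/45.

1/45


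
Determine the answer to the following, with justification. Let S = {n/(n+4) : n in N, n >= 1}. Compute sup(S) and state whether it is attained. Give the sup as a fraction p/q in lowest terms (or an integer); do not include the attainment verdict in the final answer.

Analysis:
- Values: 1/5, 1/3, 3/7, 1/2, ... strictly increasing.
- Minimum is 1/5 (n=1); inf = 1/5 (attained).
- n/(n+4) = 1 - 4/(n+4) -> 1 from below as n -> infinity, and never equals 1.
- So sup = 1 (not attained).
Conclusion: sup(S) = 1, not attained in S.

1


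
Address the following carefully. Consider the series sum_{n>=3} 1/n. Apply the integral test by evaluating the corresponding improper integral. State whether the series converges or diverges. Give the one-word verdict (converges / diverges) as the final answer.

Let f(x) = 1/x. Then f is positive, continuous, and decreasing on [3, infinity), so the integral test applies.
Compute the improper integral int_{3}^infinity f(x) dx:
  antiderivative F(x) = log(x).
  As x -> infinity, log(x) -> infinity.
  So int = infinity - log(3) = infinity. By the integral test, the series diverges.

diverges


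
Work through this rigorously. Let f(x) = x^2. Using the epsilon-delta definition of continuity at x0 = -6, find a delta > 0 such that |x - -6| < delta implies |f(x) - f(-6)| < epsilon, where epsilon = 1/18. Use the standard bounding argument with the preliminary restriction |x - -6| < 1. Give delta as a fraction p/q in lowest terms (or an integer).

Factor: |x^2 - (-6)^2| = |x - -6| * |x + -6|.
Impose |x - -6| < 1 first. Then |x + -6| = |(x - -6) + 2*(-6)| <= |x - -6| + 2*|-6| < 1 + 12 = 13.
So |x^2 - (-6)^2| < delta * 13.
We need delta * 13 <= 1/18, i.e. delta <= 1/18/13 = 1/234.
Since 1/234 < 1, this is tighter than 1; take delta = 1/234.
So delta = 1/234 works.

1/234


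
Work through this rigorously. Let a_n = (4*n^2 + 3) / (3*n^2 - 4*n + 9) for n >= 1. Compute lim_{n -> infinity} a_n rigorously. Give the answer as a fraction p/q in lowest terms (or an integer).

Divide numerator and denominator by n^2, the highest power:
numerator / n^2 = 4 + 3/n^2
denominator / n^2 = 3 - 4/n + 9/n^2
As n -> infinity, all terms of the form c/n^k (k >= 1) tend to 0.
So numerator / n^2 -> 4 and denominator / n^2 -> 3.
Therefore lim a_n = 4/3.

4/3


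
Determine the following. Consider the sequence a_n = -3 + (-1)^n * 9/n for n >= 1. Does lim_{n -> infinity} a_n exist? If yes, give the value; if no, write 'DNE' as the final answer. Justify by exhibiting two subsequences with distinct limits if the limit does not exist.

Examine the behaviour of a_n along subsequences.
Even-n subsequence a_{2k} = -3 + 9/(2k) -> -3. Odd-n subsequence a_{2k+1} = -3 - 9/(2k+1) -> -3. Both tend to -3, which suggests the limit is -3; verify directly.
|a_n - (-3)| = |(-1)^n * 9/n| = 9/n for every n >= 1.
Given epsilon > 0, choose a positive integer N > 9/epsilon. Then for all n >= N, |a_n - (-3)| = 9/n <= 9/N < epsilon.
So by the definition of the limit, lim a_n exists and equals -3.

-3


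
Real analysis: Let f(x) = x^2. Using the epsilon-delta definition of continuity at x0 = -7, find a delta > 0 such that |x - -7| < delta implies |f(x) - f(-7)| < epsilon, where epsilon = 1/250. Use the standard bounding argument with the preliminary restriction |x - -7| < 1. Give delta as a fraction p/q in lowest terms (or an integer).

Factor: |x^2 - (-7)^2| = |x - -7| * |x + -7|.
Impose |x - -7| < 1 first. Then |x + -7| = |(x - -7) + 2*(-7)| <= |x - -7| + 2*|-7| < 1 + 14 = 15.
So |x^2 - (-7)^2| < delta * 15.
We need delta * 15 <= 1/250, i.e. delta <= 1/250/15 = 1/3750.
Since 1/3750 < 1, this is tighter than 1; take delta = 1/3750.
So delta = 1/3750 works.

1/3750


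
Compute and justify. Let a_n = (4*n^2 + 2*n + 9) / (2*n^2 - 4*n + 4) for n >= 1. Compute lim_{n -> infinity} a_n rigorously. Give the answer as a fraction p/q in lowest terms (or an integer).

Divide numerator and denominator by n^2, the highest power:
numerator / n^2 = 4 + 2/n + 9/n^2
denominator / n^2 = 2 - 4/n + 4/n^2
As n -> infinity, all terms of the form c/n^k (k >= 1) tend to 0.
So numerator / n^2 -> 4 and denominator / n^2 -> 2.
Therefore lim a_n = 2.

2


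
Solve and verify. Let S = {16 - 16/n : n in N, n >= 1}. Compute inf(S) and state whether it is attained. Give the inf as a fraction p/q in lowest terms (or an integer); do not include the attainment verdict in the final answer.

Analysis:
- Values: 0, 8, 32/3, 12, ... strictly increasing.
- Minimum is 0 (n=1); inf = 0 (attained).
- 16 - 16/n -> 16 from below; sup = 16, not attained.
Conclusion: inf(S) = 0, attained in S.

0


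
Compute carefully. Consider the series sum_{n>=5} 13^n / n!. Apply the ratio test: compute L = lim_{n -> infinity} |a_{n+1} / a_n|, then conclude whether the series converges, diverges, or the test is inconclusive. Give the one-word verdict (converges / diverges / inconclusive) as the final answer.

Let a_n denote the general term. Form the ratio a_{n+1}/a_n and simplify:
a_{n+1}/a_n = 13/(n + 1)
Take the limit as n -> infinity: L = 0.
Since L = 0 < 1, the ratio test implies the series converges.

converges


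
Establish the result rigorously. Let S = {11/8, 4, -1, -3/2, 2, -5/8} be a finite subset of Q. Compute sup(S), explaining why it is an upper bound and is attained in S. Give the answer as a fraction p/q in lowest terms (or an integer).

S is finite, so sup(S) = max(S).
Sorted decreasing:
4, 2, 11/8, -5/8, -1, -3/2
The extremum is 4.
For every x in S, x <= 4. And 4 is in S, so it is attained.
Therefore sup(S) = 4.

4


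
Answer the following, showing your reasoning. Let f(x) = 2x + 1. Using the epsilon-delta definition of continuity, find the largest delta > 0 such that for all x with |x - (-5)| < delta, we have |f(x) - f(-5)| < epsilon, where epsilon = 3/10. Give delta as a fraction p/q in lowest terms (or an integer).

We compute f(-5) = 2*(-5) + 1 = -9.
|f(x) - f(-5)| = |2x + 1 - (-9)| = |2(x - (-5))| = 2|x - (-5)|.
We need 2|x - (-5)| < 3/10, i.e. |x - (-5)| < 3/10 / 2 = 3/20.
So any delta <= 3/20 works. Conversely, if delta > 3/20, then x = -5 + 3/20 satisfies |x - (-5)| = 3/20 < delta but |f(x) - f(-5)| = 2 * 3/20 = 3/10, which is not < 3/10; so no larger delta works.
Hence the largest such delta is 3/20.

3/20


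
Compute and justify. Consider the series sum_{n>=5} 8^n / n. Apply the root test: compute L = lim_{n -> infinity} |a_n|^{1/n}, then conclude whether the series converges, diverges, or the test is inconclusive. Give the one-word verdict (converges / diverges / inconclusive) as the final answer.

Let a_n denote the general term. Form |a_n|^(1/n) and simplify:
|a_n|^(1/n) = 8/n^(1/n)
Take the limit as n -> infinity: L = 8.
Since L = 8 > 1, the root test implies divergence.

diverges


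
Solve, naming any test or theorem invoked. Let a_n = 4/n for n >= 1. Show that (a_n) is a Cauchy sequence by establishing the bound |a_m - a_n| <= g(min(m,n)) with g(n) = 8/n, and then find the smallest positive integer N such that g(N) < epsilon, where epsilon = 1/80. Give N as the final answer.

For any m, n >= 1, by the triangle inequality:
|a_m - a_n| = |4/m - 4/n| <= 4*1/m + 4*1/n <= 8/min(m,n).
So g(n) = 8/n bounds the Cauchy difference. Since g(n) -> 0, (a_n) is Cauchy.
Now solve g(N) < 1/80: 8/N < 1/80 <=> N > 8 / (1/80) = 640.
The smallest integer strictly greater than 640 is N = 641.
Check: g(641) = 8/641 = 8/641 < 1/80; g(640) = 1/80 >= 1/80. So N = 641.

641


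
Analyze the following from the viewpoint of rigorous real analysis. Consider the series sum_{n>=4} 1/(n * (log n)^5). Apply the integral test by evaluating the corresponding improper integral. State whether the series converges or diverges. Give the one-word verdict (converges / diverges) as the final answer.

Let f(x) = 1/(x*log(x)^5). Then f is positive, continuous, and decreasing on [4, infinity), so the integral test applies.
Compute the improper integral int_{4}^infinity f(x) dx:
  antiderivative F(x) = -1/(4*log(x)^4).
  F(x) -> 0 as x -> infinity.  int = 0 - F(4) = 1/(4*log(4)^4) < infinity. By the integral test, the series converges.

converges


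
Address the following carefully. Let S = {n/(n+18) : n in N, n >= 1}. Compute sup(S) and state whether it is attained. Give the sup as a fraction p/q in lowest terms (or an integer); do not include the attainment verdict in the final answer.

Analysis:
- Values: 1/19, 1/10, 1/7, 2/11, ... strictly increasing.
- Minimum is 1/19 (n=1); inf = 1/19 (attained).
- n/(n+18) = 1 - 18/(n+18) -> 1 from below as n -> infinity, and never equals 1.
- So sup = 1 (not attained).
Conclusion: sup(S) = 1, not attained in S.

1


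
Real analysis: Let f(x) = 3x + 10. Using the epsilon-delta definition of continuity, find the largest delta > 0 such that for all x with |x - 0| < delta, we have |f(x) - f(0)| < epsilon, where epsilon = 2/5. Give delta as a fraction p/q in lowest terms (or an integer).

We compute f(0) = 3*(0) + 10 = 10.
|f(x) - f(0)| = |3x + 10 - (10)| = |3(x - 0)| = 3|x - 0|.
We need 3|x - 0| < 2/5, i.e. |x - 0| < 2/5 / 3 = 2/15.
So any delta <= 2/15 works. Conversely, if delta > 2/15, then x = 0 + 2/15 satisfies |x - 0| = 2/15 < delta but |f(x) - f(0)| = 3 * 2/15 = 2/5, which is not < 2/5; so no larger delta works.
Hence the largest such delta is 2/15.

2/15


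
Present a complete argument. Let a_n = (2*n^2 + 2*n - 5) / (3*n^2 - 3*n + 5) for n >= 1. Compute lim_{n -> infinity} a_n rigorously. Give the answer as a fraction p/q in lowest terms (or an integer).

Divide numerator and denominator by n^2, the highest power:
numerator / n^2 = 2 + 2/n - 5/n^2
denominator / n^2 = 3 - 3/n + 5/n^2
As n -> infinity, all terms of the form c/n^k (k >= 1) tend to 0.
So numerator / n^2 -> 2 and denominator / n^2 -> 3.
Therefore lim a_n = 2/3.

2/3


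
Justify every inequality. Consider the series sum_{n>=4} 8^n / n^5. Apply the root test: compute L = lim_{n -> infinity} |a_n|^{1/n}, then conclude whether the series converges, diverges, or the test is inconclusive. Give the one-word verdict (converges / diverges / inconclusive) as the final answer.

Let a_n denote the general term. Form |a_n|^(1/n) and simplify:
|a_n|^(1/n) = 8/n^(5/n)
Take the limit as n -> infinity: L = 8.
Since L = 8 > 1, the root test implies divergence.

diverges


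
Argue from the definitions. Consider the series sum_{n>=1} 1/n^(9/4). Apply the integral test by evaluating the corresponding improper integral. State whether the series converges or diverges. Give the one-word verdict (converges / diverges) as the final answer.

Let f(x) = x^(-9/4). Then f is positive, continuous, and decreasing on [1, infinity), so the integral test applies.
Compute the improper integral int_{1}^infinity f(x) dx:
  antiderivative F(x) = -4/(5*x^(5/4)).
  As x -> infinity, F(x) -> 0 (since p = 9/4 > 1).
  So int = F(infinity) - F(1) = 0 - (-4/5) = 4/5.
  Finite, so by the integral test, the series converges.

converges


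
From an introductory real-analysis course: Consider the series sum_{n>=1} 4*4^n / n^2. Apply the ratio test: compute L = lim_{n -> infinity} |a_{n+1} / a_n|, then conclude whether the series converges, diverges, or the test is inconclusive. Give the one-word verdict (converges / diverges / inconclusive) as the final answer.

Let a_n denote the general term. Form the ratio a_{n+1}/a_n and simplify:
a_{n+1}/a_n = 4*n^2/(n + 1)^2
Take the limit as n -> infinity: L = 4.
Since L = 4 > 1 (or L = infinity), the ratio test implies the series diverges.

diverges


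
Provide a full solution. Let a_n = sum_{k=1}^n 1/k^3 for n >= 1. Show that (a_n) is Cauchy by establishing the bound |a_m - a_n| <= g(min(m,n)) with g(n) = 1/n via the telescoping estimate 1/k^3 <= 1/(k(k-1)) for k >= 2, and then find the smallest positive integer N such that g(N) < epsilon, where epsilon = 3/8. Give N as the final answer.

For m > n >= 1: |a_m - a_n| = sum_{k=n+1}^m 1/k^3.
Use 1/k^3 <= 1/(k(k-1)) = 1/(k-1) - 1/k for k >= 2 (which holds since k^3 >= k^2 >= k(k-1) for k >= 2):
sum_{k=n+1}^m 1/k^3 <= sum_{k=n+1}^m (1/(k-1) - 1/k) = 1/n - 1/m <= 1/n.
By symmetry the same bound holds with n,m swapped, so |a_m - a_n| <= 1/min(m,n) = g(min(m,n)). Since g(n) -> 0, (a_n) is Cauchy.
Now solve g(N) < 3/8: 1/N < 3/8 <=> N > 1/(3/8) = 8/3.
The smallest integer strictly greater than 8/3 is N = 3.
Check: g(3) = 1/3 < 3/8; g(2) = 1/2 >= 3/8. So N = 3.

3


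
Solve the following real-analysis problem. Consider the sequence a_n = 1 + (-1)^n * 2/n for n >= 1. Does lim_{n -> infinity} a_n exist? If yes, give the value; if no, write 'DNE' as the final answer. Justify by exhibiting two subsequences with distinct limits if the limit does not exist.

Examine the behaviour of a_n along subsequences.
Even-n subsequence a_{2k} = 1 + 2/(2k) -> 1. Odd-n subsequence a_{2k+1} = 1 - 2/(2k+1) -> 1. Both tend to 1, which suggests the limit is 1; verify directly.
|a_n - 1| = |(-1)^n * 2/n| = 2/n for every n >= 1.
Given epsilon > 0, choose a positive integer N > 2/epsilon. Then for all n >= N, |a_n - 1| = 2/n <= 2/N < epsilon.
So by the definition of the limit, lim a_n exists and equals 1.

1


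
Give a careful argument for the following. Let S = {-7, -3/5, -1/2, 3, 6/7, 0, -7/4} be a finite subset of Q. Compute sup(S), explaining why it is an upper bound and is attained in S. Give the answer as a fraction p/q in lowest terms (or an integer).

S is finite, so sup(S) = max(S).
Sorted decreasing:
3, 6/7, 0, -1/2, -3/5, -7/4, -7
The extremum is 3.
For every x in S, x <= 3. And 3 is in S, so it is attained.
Therefore sup(S) = 3.

3


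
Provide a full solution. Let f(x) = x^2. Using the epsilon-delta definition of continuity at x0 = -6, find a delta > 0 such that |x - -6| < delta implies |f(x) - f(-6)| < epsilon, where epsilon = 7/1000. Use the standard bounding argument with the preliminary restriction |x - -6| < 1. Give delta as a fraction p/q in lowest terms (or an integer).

Factor: |x^2 - (-6)^2| = |x - -6| * |x + -6|.
Impose |x - -6| < 1 first. Then |x + -6| = |(x - -6) + 2*(-6)| <= |x - -6| + 2*|-6| < 1 + 12 = 13.
So |x^2 - (-6)^2| < delta * 13.
We need delta * 13 <= 7/1000, i.e. delta <= 7/1000/13 = 7/13000.
Since 7/13000 < 1, this is tighter than 1; take delta = 7/13000.
So delta = 7/13000 works.

7/13000


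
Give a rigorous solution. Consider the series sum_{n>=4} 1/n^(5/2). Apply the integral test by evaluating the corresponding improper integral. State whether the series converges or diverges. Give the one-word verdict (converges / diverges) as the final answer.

Let f(x) = x^(-5/2). Then f is positive, continuous, and decreasing on [4, infinity), so the integral test applies.
Compute the improper integral int_{4}^infinity f(x) dx:
  antiderivative F(x) = -2/(3*x^(3/2)).
  As x -> infinity, F(x) -> 0 (since p = 5/2 > 1).
  So int = F(infinity) - F(4) = 0 - (-1/12) = 1/12.
  Finite, so by the integral test, the series converges.

converges


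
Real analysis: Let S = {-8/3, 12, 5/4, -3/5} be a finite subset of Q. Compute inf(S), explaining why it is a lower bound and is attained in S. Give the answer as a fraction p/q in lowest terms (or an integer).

S is finite, so inf(S) = min(S).
Sorted increasing:
-8/3, -3/5, 5/4, 12
The extremum is -8/3.
For every x in S, x >= -8/3. And -8/3 is in S, so it is attained.
Therefore inf(S) = -8/3.

-8/3


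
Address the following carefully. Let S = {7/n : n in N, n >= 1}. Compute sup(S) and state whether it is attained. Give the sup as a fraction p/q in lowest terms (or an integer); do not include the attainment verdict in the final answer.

Analysis:
- Values: 7, 7/2, 7/3, 7/4, ... strictly decreasing.
- The maximum is 7 (n=1); sup = 7 (attained).
- The set is bounded below by 0; 7/n -> 0 so 0 is the greatest lower bound.
- 0 is not in the set, so inf = 0 is not attained.
Conclusion: sup(S) = 7, attained in S.

7


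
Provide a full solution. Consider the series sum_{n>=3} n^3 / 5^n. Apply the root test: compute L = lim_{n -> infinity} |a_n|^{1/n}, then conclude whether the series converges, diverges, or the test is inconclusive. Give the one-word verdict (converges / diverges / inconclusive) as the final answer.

Let a_n denote the general term. Form |a_n|^(1/n) and simplify:
|a_n|^(1/n) = n^(3/n)/5
Take the limit as n -> infinity: L = 1/5.
Since L = 1/5 < 1, the root test implies convergence.

converges


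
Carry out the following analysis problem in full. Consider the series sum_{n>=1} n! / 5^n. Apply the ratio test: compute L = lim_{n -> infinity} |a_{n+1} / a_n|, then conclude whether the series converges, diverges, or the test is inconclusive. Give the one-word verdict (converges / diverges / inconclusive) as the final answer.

Let a_n denote the general term. Form the ratio a_{n+1}/a_n and simplify:
a_{n+1}/a_n = n/5 + 1/5
Take the limit as n -> infinity: L = infinity.
Since L = infinity > 1 (or L = infinity), the ratio test implies the series diverges.

diverges


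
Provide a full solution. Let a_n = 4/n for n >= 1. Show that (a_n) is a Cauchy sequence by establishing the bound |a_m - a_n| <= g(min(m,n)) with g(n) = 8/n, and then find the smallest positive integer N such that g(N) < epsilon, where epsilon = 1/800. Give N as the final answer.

For any m, n >= 1, by the triangle inequality:
|a_m - a_n| = |4/m - 4/n| <= 4*1/m + 4*1/n <= 8/min(m,n).
So g(n) = 8/n bounds the Cauchy difference. Since g(n) -> 0, (a_n) is Cauchy.
Now solve g(N) < 1/800: 8/N < 1/800 <=> N > 8 / (1/800) = 6400.
The smallest integer strictly greater than 6400 is N = 6401.
Check: g(6401) = 8/6401 = 8/6401 < 1/800; g(6400) = 1/800 >= 1/800. So N = 6401.

6401
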